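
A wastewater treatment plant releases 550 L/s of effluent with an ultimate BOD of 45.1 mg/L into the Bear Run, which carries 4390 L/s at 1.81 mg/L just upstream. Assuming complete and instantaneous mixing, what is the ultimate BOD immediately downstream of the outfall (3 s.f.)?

Flow-weighted mixing: C = (Q_r C_r + Q_w C_w)/(Q_r + Q_w)
= (4390×1.81 + 550×45.1)/(4390 + 550) = 32750/4940 = 6.630 mg/L.

6.63 mg/L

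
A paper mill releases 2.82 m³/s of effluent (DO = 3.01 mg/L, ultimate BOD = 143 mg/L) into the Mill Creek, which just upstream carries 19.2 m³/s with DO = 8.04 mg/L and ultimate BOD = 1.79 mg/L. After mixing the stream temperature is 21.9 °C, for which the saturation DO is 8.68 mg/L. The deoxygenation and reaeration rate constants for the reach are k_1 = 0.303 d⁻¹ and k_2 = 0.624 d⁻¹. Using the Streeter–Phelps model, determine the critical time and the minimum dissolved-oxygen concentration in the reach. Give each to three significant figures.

t_c ≈ 2.03 d; minimum DO ≈ 3.46 mg/L

Mixed DO = (19.2×8.04 + 2.82×3.01)/(19.2+2.82) = 162.9/22.02 = 7.396 mg/L.
Mixed L₀ = (19.2×1.79 + 2.82×143)/(22.02) = 437.6/22.02 = 19.87 mg/L.
Initial deficit D₀ = C_s − DO₀ = 8.68 − 7.396 = 1.284 mg/L.
t_c = (1/0.3210) ln[(0.624/0.303)(1 − 1.284×0.3210/(0.303×19.87))] = 3.115 × ln(1.918) = 2.030 d.
D_c = (0.303/0.624) × 19.87 × e^(−0.303×2.030) = 0.4856 × 19.87 × 0.5407 = 5.218 mg/L.
Minimum DO = 8.68 − 5.218 = 3.462 mg/L.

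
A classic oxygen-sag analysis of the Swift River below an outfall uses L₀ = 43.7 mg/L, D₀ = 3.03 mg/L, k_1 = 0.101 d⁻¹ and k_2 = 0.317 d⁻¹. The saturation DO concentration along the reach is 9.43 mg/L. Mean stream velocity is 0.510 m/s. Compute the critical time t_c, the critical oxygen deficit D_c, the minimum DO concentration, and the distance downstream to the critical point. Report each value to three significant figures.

t_c = [1/(k_2−k_1)] ln[(k_2/k_1)(1 − D₀(k_2−k_1)/(k_1 L₀))]
= [1/(0.317−0.101)] ln[(0.317/0.101)(1 − 3.03×0.2160/(0.101×43.7))]
= (1/0.2160) ln[3.139 × 0.8517] = 4.630 × ln(2.673) = 4.630 × 0.9833 = 4.552 d.
D_c = (k_1/k_2) L₀ e^(−k_1 t_c) = (0.101/0.317) × 43.7 × e^(−0.101×4.552) = 0.3186 × 43.7 × 0.6314 = 8.792 mg/L.
Minimum DO = C_s − D_c = 9.43 − 8.792 = 0.6384 mg/L.
x_c = v t_c = 0.510 m/s × 4.552 d × 86400 s/d = 200600 m ≈ 201 km.

t_c ≈ 4.55 d; D_c ≈ 8.79 mg/L; min DO ≈ 0.638 mg/L; x_c ≈ 201 km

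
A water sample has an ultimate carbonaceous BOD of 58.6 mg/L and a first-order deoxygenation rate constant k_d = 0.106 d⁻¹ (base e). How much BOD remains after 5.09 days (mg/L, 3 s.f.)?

L ≈ 34.2 mg/L

L_t = L₀ e^(−k_d t) = 58.6 × e^(−0.106×5.09) = 58.6 × 0.5830 = 34.16 mg/L.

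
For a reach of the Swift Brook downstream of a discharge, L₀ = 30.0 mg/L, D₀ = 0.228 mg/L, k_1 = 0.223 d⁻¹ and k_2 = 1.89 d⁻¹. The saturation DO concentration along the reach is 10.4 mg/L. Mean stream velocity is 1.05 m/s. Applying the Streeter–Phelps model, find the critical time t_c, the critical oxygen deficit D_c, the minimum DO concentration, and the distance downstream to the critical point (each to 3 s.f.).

t_c ≈ 1.25 d; D_c ≈ 2.68 mg/L; min DO ≈ 7.72 mg/L; x_c ≈ 113 km

At the critical point dD/dt = 0, so k_1 L₀ e^(−k_1 t) = k_2 D. Substituting D(t) from the Streeter–Phelps equation and solving for t gives
t_c = ln[(k_2/k_1)(1 − D₀(k_2−k_1)/(k_1 L₀))] / (k_2−k_1).
Here k_2−k_1 = 1.667 d⁻¹ and 1 − D₀(k_2−k_1)/(k_1 L₀) = 1 − 0.228×1.667/(0.223×30.0) = 0.9432, so
t_c = ln(8.475 × 0.9432) / 1.667 = 2.079 / 1.667 = 1.247 d.
D_c = (k_1/k_2) L₀ e^(−k_1 t_c) = (0.223/1.89) × 30.0 × e^(−0.223×1.247) = 0.1180 × 30.0 × 0.7572 = 2.680 mg/L.
Minimum DO = C_s − D_c = 10.4 − 2.680 = 7.720 mg/L.
x_c = v t_c = 1.05 m/s × 1.247 d × 86400 s/d = 113100 m ≈ 113 km.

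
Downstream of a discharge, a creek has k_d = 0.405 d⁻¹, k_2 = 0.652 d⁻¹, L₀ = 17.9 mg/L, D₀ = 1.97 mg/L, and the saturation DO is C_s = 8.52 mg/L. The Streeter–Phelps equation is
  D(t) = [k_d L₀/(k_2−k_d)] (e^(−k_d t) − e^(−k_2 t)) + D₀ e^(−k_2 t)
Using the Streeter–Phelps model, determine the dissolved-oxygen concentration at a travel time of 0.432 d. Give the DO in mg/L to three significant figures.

DO ≈ 4.54 mg/L

k_d L₀/(k_2−k_d) = 0.405×17.9/(0.652−0.405) = 7.250/0.2470 = 29.35 mg/L.
e^(−k_d t) = e^(−0.405×0.4320) = 0.8395; e^(−k_2 t) = e^(−0.652×0.4320) = 0.7545.
D = 29.35 × (0.8395 − 0.7545) + 1.97 × 0.7545 = 2.494 + 1.486 = 3.980 mg/L.
DO = C_s − D = 8.52 − 3.980 = 4.540 mg/L.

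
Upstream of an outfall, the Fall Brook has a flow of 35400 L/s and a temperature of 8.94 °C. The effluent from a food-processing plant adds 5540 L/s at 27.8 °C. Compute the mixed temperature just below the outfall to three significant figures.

11.5 °C

Flow-weighted mixing: C = (Q_r C_r + Q_w C_w)/(Q_r + Q_w)
= (35400×8.94 + 5540×27.8)/(35400 + 5540) = 470500/40940 = 11.49 °C.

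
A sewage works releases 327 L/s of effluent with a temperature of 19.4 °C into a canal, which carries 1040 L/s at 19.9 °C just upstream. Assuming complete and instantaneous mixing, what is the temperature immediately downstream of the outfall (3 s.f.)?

19.8 °C

Flow-weighted mixing: C = (Q_r C_r + Q_w C_w)/(Q_r + Q_w)
= (1040×19.9 + 327×19.4)/(1040 + 327) = 27040/1367 = 19.78 °C.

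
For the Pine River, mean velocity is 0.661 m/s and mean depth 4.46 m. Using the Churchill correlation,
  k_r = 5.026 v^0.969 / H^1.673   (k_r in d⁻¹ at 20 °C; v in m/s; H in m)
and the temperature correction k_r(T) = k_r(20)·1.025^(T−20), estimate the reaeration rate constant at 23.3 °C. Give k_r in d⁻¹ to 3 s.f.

k_r(20) = 5.026 × 0.661^0.969 / 4.46^1.673 = 5.026 × 0.6695 / 12.20 = 0.2758 d⁻¹.
k_r(23.3) = 0.2758 × 1.025^(23.3−20) = 0.2758 × 1.085 = 0.2993 d⁻¹.

k_r ≈ 0.299 d⁻¹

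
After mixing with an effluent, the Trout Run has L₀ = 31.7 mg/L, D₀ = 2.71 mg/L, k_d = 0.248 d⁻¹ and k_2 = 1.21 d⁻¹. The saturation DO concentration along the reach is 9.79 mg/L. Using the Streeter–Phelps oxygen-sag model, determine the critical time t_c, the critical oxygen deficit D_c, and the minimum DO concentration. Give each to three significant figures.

t_c ≈ 1.23 d; D_c ≈ 4.79 mg/L; min DO ≈ 5.00 mg/L

At the critical point dD/dt = 0, so k_d L₀ e^(−k_d t) = k_2 D. Substituting D(t) from the Streeter–Phelps equation and solving for t gives
t_c = ln[(k_2/k_d)(1 − D₀(k_2−k_d)/(k_d L₀))] / (k_2−k_d).
Here k_2−k_d = 0.9620 d⁻¹ and 1 − D₀(k_2−k_d)/(k_d L₀) = 1 − 2.71×0.9620/(0.248×31.7) = 0.6684, so
t_c = ln(4.879 × 0.6684) / 0.9620 = 1.182 / 0.9620 = 1.229 d.
L(t_c) = L₀ e^(−k_d t_c) = 31.7 × 0.7373 = 23.37 mg/L, and at the critical point k_2 D_c = k_d L, so D_c = (0.248/1.21) × 23.37 = 4.791 mg/L.
Minimum DO = C_s − D_c = 9.79 − 4.791 = 4.999 mg/L.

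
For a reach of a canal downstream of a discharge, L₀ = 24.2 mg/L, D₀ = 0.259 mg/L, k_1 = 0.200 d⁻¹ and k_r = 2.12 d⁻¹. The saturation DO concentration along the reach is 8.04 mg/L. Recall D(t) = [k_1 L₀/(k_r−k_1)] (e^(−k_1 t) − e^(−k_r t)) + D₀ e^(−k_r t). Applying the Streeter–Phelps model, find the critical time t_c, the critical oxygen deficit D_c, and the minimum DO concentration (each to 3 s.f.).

At the critical point dD/dt = 0, so k_1 L₀ e^(−k_1 t) = k_r D. Substituting D(t) from the Streeter–Phelps equation and solving for t gives
t_c = ln[(k_r/k_1)(1 − D₀(k_r−k_1)/(k_1 L₀))] / (k_r−k_1).
Here k_r−k_1 = 1.920 d⁻¹ and 1 − D₀(k_r−k_1)/(k_1 L₀) = 1 − 0.259×1.920/(0.200×24.2) = 0.8973, so
t_c = ln(10.60 × 0.8973) / 1.920 = 2.252 / 1.920 = 1.173 d.
D_c = (k_1/k_r) L₀ e^(−k_1 t_c) = (0.200/2.12) × 24.2 × e^(−0.200×1.173) = 0.09434 × 24.2 × 0.7909 = 1.806 mg/L.
Minimum DO = C_s − D_c = 8.04 − 1.806 = 6.234 mg/L.

t_c ≈ 1.17 d; D_c ≈ 1.81 mg/L; min DO ≈ 6.23 mg/L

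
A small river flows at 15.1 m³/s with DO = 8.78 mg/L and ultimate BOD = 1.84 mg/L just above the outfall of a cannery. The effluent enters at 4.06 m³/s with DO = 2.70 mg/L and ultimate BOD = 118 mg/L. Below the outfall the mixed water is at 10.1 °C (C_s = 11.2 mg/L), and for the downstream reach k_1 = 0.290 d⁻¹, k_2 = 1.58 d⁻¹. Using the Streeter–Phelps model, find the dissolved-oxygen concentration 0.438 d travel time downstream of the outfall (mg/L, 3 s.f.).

DO ≈ 7.08 mg/L

Mixed DO = (15.1×8.78 + 4.06×2.70)/(15.1+4.06) = 143.5/19.16 = 7.492 mg/L.
Mixed L₀ = (15.1×1.84 + 4.06×118)/(19.16) = 506.9/19.16 = 26.45 mg/L.
Initial deficit D₀ = C_s − DO₀ = 11.2 − 7.492 = 3.708 mg/L.
D(0.438) = [0.290×26.45/(1.58−0.290)](e^(−0.290×0.438) − e^(−1.58×0.438)) + 3.708 e^(−1.58×0.438)
= 5.947 × (0.8807 − 0.5006) + 3.708 × 0.5006 = 4.117 mg/L.
DO = 11.2 − 4.117 = 7.083 mg/L.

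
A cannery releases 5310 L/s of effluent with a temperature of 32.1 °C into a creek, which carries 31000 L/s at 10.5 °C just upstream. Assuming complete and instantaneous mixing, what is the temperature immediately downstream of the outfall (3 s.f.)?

Flow-weighted mixing: C = (Q_r C_r + Q_w C_w)/(Q_r + Q_w)
= (31000×10.5 + 5310×32.1)/(31000 + 5310) = 496000/36310 = 13.66 °C.

13.7 °C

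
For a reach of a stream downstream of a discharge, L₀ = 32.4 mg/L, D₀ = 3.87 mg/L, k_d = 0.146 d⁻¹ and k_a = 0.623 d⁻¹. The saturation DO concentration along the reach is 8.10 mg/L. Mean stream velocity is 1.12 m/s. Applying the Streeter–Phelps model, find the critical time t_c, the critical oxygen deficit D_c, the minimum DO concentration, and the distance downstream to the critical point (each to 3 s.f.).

t_c ≈ 2.00 d; D_c ≈ 5.67 mg/L; min DO ≈ 2.43 mg/L; x_c ≈ 194 km

t_c = [1/(k_a−k_d)] ln[(k_a/k_d)(1 − D₀(k_a−k_d)/(k_d L₀))]
= [1/(0.623−0.146)] ln[(0.623/0.146)(1 − 3.87×0.4770/(0.146×32.4))]
= (1/0.4770) ln[4.267 × 0.6098] = 2.096 × ln(2.602) = 2.096 × 0.9563 = 2.005 d.
D_c = (k_d/k_a) L₀ e^(−k_d t_c) = (0.146/0.623) × 32.4 × e^(−0.146×2.005) = 0.2343 × 32.4 × 0.7463 = 5.666 mg/L.
Minimum DO = C_s − D_c = 8.10 − 5.666 = 2.434 mg/L.
x_c = v t_c = 1.12 m/s × 2.005 d × 86400 s/d = 194000 m ≈ 194 km.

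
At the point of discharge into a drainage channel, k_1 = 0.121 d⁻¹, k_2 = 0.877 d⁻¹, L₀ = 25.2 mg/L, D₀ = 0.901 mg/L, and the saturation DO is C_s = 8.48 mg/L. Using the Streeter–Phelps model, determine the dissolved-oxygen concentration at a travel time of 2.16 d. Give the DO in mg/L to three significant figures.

k_1 L₀/(k_2−k_1) = 0.121×25.2/(0.877−0.121) = 3.049/0.7560 = 4.033 mg/L.
e^(−k_1 t) = e^(−0.121×2.160) = 0.7700; e^(−k_2 t) = e^(−0.877×2.160) = 0.1504.
D = 4.033 × (0.7700 − 0.1504) + 0.901 × 0.1504 = 2.499 + 0.1355 = 2.635 mg/L.
DO = C_s − D = 8.48 − 2.635 = 5.845 mg/L.

DO ≈ 5.85 mg/L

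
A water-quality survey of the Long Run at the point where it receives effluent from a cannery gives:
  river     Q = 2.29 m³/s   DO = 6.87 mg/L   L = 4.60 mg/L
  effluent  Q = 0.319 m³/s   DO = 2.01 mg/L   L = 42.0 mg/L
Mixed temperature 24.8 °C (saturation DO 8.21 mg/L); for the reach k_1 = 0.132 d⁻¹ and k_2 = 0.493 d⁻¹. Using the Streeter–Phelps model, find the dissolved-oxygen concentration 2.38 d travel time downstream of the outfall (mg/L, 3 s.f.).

Mixed DO = (2.29×6.87 + 0.319×2.01)/(2.29+0.319) = 16.37/2.609 = 6.276 mg/L.
Mixed L₀ = (2.29×4.60 + 0.319×42.0)/(2.609) = 23.93/2.609 = 9.173 mg/L.
Initial deficit D₀ = C_s − DO₀ = 8.21 − 6.276 = 1.934 mg/L.
D(2.38) = [0.132×9.173/(0.493−0.132)](e^(−0.132×2.38) − e^(−0.493×2.38)) + 1.934 e^(−0.493×2.38)
= 3.354 × (0.7304 − 0.3093) + 1.934 × 0.3093 = 2.011 mg/L.
DO = 8.21 − 2.011 = 6.199 mg/L.

DO ≈ 6.20 mg/L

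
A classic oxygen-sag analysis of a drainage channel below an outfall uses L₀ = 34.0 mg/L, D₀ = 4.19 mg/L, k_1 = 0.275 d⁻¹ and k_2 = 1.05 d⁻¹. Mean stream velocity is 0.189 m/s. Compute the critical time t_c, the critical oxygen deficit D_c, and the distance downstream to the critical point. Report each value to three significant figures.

At the critical point dD/dt = 0, so k_1 L₀ e^(−k_1 t) = k_2 D. Substituting D(t) from the Streeter–Phelps equation and solving for t gives
t_c = ln[(k_2/k_1)(1 − D₀(k_2−k_1)/(k_1 L₀))] / (k_2−k_1).
Here k_2−k_1 = 0.7750 d⁻¹ and 1 − D₀(k_2−k_1)/(k_1 L₀) = 1 − 4.19×0.7750/(0.275×34.0) = 0.6527, so
t_c = ln(3.818 × 0.6527) / 0.7750 = 0.9131 / 0.7750 = 1.178 d.
D_c = (k_1/k_2) L₀ e^(−k_1 t_c) = (0.275/1.05) × 34.0 × e^(−0.275×1.178) = 0.2619 × 34.0 × 0.7232 = 6.440 mg/L.
x_c = v t_c = 0.189 m/s × 1.178 d × 86400 s/d = 19240 m ≈ 19.2 km.

t_c ≈ 1.18 d; D_c ≈ 6.44 mg/L; x_c ≈ 19.2 km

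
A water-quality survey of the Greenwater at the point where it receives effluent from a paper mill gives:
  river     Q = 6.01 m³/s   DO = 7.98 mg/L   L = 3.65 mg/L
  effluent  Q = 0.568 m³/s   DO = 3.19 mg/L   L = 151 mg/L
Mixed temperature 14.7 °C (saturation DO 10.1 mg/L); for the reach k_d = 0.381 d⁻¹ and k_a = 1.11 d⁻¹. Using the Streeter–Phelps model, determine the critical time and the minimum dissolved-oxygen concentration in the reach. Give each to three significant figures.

Mixed DO = (6.01×7.98 + 0.568×3.19)/(6.01+0.568) = 49.77/6.578 = 7.566 mg/L.
Mixed L₀ = (6.01×3.65 + 0.568×151)/(6.578) = 107.7/6.578 = 16.37 mg/L.
Initial deficit D₀ = C_s − DO₀ = 10.1 − 7.566 = 2.534 mg/L.
t_c = (1/0.7290) ln[(1.11/0.381)(1 − 2.534×0.7290/(0.381×16.37))] = 1.372 × ln(2.051) = 0.9852 d.
D_c = (0.381/1.11) × 16.37 × e^(−0.381×0.9852) = 0.3432 × 16.37 × 0.6870 = 3.861 mg/L.
Minimum DO = 10.1 − 3.861 = 6.239 mg/L.

t_c ≈ 0.985 d; minimum DO ≈ 6.24 mg/L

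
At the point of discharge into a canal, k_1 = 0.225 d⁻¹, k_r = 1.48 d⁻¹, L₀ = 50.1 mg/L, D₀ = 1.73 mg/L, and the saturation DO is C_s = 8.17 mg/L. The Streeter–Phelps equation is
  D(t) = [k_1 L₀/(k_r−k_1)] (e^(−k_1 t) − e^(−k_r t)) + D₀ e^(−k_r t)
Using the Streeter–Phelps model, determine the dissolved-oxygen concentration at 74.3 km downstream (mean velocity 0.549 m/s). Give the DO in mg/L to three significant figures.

DO ≈ 2.57 mg/L

Travel time t = x/v = 74.3 km / (0.549 m/s) = 74300 m / 0.549 m/s = 135300 s = 1.566 d.
k_1 L₀/(k_r−k_1) = 0.225×50.1/(1.48−0.225) = 11.27/1.255 = 8.982 mg/L.
e^(−k_1 t) = e^(−0.225×1.566) = 0.7030; e^(−k_r t) = e^(−1.48×1.566) = 0.09844.
D = 8.982 × (0.7030 − 0.09844) + 1.73 × 0.09844 = 5.430 + 0.1703 = 5.600 mg/L.
DO = C_s − D = 8.17 − 5.600 = 2.570 mg/L.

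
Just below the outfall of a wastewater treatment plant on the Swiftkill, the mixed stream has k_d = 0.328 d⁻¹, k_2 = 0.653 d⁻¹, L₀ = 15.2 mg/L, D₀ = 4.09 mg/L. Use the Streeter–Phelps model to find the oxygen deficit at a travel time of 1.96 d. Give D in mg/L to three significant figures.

D ≈ 4.94 mg/L

k_d L₀/(k_2−k_d) = 0.328×15.2/(0.653−0.328) = 4.986/0.3250 = 15.34 mg/L.
e^(−k_d t) = e^(−0.328×1.960) = 0.5258; e^(−k_2 t) = e^(−0.653×1.960) = 0.2781.
D = 15.34 × (0.5258 − 0.2781) + 4.09 × 0.2781 = 3.800 + 1.137 = 4.937 mg/L.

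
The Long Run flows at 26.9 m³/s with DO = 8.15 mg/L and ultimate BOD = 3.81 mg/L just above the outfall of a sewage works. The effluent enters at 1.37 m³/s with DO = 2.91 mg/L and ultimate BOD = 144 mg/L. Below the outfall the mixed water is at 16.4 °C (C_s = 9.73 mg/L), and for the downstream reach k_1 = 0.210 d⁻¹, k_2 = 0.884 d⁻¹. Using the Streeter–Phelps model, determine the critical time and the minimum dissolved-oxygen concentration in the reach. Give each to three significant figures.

Mixed DO = (26.9×8.15 + 1.37×2.91)/(26.9+1.37) = 223.2/28.27 = 7.896 mg/L.
Mixed L₀ = (26.9×3.81 + 1.37×144)/(28.27) = 299.8/28.27 = 10.60 mg/L.
Initial deficit D₀ = C_s − DO₀ = 9.73 − 7.896 = 1.834 mg/L.
t_c = (1/0.6740) ln[(0.884/0.210)(1 − 1.834×0.6740/(0.210×10.60))] = 1.484 × ln(1.873) = 0.9310 d.
D_c = (0.210/0.884) × 10.60 × e^(−0.210×0.9310) = 0.2376 × 10.60 × 0.8224 = 2.072 mg/L.
Minimum DO = 9.73 − 2.072 = 7.658 mg/L.

t_c ≈ 0.931 d; minimum DO ≈ 7.66 mg/L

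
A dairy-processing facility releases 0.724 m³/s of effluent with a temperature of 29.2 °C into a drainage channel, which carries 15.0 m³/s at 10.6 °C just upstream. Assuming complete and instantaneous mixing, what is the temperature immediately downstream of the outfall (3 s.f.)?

11.5 °C

Flow-weighted mixing: C = (Q_r C_r + Q_w C_w)/(Q_r + Q_w)
= (15.0×10.6 + 0.724×29.2)/(15.0 + 0.724) = 180.1/15.72 = 11.46 °C.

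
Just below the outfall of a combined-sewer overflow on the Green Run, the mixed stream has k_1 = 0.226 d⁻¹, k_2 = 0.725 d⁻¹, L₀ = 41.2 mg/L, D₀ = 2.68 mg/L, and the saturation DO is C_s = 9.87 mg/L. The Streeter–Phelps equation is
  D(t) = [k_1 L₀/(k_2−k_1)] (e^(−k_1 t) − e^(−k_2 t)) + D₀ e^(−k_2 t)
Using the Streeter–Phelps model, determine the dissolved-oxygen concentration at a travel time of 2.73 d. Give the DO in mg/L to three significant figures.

k_1 L₀/(k_2−k_1) = 0.226×41.2/(0.725−0.226) = 9.311/0.4990 = 18.66 mg/L.
e^(−k_1 t) = e^(−0.226×2.730) = 0.5396; e^(−k_2 t) = e^(−0.725×2.730) = 0.1382.
D = 18.66 × (0.5396 − 0.1382) + 2.68 × 0.1382 = 7.490 + 0.3703 = 7.860 mg/L.
DO = C_s − D = 9.87 − 7.860 = 2.010 mg/L.

DO ≈ 2.01 mg/L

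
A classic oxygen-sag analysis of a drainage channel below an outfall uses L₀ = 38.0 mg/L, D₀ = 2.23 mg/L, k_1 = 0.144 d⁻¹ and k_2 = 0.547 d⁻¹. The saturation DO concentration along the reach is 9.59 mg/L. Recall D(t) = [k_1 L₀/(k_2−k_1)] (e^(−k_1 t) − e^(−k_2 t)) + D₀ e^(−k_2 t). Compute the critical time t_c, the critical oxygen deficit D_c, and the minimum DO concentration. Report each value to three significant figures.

t_c ≈ 2.87 d; D_c ≈ 6.62 mg/L; min DO ≈ 2.97 mg/L

At the critical point dD/dt = 0, so k_1 L₀ e^(−k_1 t) = k_2 D. Substituting D(t) from the Streeter–Phelps equation and solving for t gives
t_c = ln[(k_2/k_1)(1 − D₀(k_2−k_1)/(k_1 L₀))] / (k_2−k_1).
Here k_2−k_1 = 0.4030 d⁻¹ and 1 − D₀(k_2−k_1)/(k_1 L₀) = 1 − 2.23×0.4030/(0.144×38.0) = 0.8358, so
t_c = ln(3.799 × 0.8358) / 0.4030 = 1.155 / 0.4030 = 2.867 d.
L(t_c) = L₀ e^(−k_1 t_c) = 38.0 × 0.6618 = 25.15 mg/L, and at the critical point k_2 D_c = k_1 L, so D_c = (0.144/0.547) × 25.15 = 6.620 mg/L.
Minimum DO = C_s − D_c = 9.59 − 6.620 = 2.970 mg/L.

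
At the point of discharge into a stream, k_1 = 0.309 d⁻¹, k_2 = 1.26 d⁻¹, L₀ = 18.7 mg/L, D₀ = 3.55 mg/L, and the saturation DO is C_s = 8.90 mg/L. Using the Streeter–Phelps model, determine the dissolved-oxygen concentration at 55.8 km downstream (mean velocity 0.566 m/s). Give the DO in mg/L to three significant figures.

Travel time t = x/v = 55.8 km / (0.566 m/s) = 55800 m / 0.566 m/s = 98590 s = 1.141 d.
k_1 L₀/(k_2−k_1) = 0.309×18.7/(1.26−0.309) = 5.778/0.9510 = 6.076 mg/L.
e^(−k_1 t) = e^(−0.309×1.141) = 0.7029; e^(−k_2 t) = e^(−1.26×1.141) = 0.2375.
D = 6.076 × (0.7029 − 0.2375) + 3.55 × 0.2375 = 2.828 + 0.8430 = 3.671 mg/L.
DO = C_s − D = 8.90 − 3.671 = 5.229 mg/L.

DO ≈ 5.23 mg/L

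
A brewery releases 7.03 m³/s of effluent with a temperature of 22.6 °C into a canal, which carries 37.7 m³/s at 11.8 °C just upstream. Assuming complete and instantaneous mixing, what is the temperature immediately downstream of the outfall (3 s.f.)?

13.5 °C

Flow-weighted mixing: C = (Q_r C_r + Q_w C_w)/(Q_r + Q_w)
= (37.7×11.8 + 7.03×22.6)/(37.7 + 7.03) = 603.7/44.73 = 13.50 °C.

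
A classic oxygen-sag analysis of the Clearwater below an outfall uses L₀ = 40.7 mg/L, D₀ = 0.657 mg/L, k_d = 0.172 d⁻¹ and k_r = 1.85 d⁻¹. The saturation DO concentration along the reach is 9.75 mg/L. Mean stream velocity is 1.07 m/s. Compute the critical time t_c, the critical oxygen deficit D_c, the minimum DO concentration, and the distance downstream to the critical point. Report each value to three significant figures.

t_c ≈ 1.31 d; D_c ≈ 3.02 mg/L; min DO ≈ 6.73 mg/L; x_c ≈ 121 km

t_c = [1/(k_r−k_d)] ln[(k_r/k_d)(1 − D₀(k_r−k_d)/(k_d L₀))]
= [1/(1.85−0.172)] ln[(1.85/0.172)(1 − 0.657×1.678/(0.172×40.7))]
= (1/1.678) ln[10.76 × 0.8425] = 0.5959 × ln(9.062) = 0.5959 × 2.204 = 1.314 d.
D_c = (k_d/k_r) L₀ e^(−k_d t_c) = (0.172/1.85) × 40.7 × e^(−0.172×1.314) = 0.09297 × 40.7 × 0.7978 = 3.019 mg/L.
Minimum DO = C_s − D_c = 9.75 − 3.019 = 6.731 mg/L.
x_c = v t_c = 1.07 m/s × 1.314 d × 86400 s/d = 121400 m ≈ 121 km.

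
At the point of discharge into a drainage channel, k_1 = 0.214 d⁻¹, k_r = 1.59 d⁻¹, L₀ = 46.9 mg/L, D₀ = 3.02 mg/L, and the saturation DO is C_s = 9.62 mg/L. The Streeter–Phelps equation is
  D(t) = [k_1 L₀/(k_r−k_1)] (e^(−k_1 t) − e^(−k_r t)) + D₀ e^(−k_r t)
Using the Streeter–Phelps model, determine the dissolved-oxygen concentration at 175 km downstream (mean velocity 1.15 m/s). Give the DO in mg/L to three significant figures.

DO ≈ 4.88 mg/L

Travel time t = x/v = 175 km / (1.15 m/s) = 175000 m / 1.15 m/s = 152200 s = 1.761 d.
k_1 L₀/(k_r−k_1) = 0.214×46.9/(1.59−0.214) = 10.04/1.376 = 7.294 mg/L.
e^(−k_1 t) = e^(−0.214×1.761) = 0.6860; e^(−k_r t) = e^(−1.59×1.761) = 0.06078.
D = 7.294 × (0.6860 − 0.06078) + 3.02 × 0.06078 = 4.560 + 0.1836 = 4.744 mg/L.
DO = C_s − D = 9.62 − 4.744 = 4.876 mg/L.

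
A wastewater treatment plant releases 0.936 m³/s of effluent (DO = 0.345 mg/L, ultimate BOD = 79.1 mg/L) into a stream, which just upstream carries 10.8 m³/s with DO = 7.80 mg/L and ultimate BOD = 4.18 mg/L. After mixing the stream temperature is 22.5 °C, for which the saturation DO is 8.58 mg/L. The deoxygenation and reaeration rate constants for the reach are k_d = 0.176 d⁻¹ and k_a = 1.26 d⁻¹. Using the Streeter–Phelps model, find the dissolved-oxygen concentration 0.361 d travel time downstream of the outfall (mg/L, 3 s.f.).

DO ≈ 7.21 mg/L

Mixed DO = (10.8×7.80 + 0.936×0.345)/(10.8+0.936) = 84.56/11.74 = 7.205 mg/L.
Mixed L₀ = (10.8×4.18 + 0.936×79.1)/(11.74) = 119.2/11.74 = 10.16 mg/L.
Initial deficit D₀ = C_s − DO₀ = 8.58 − 7.205 = 1.375 mg/L.
D(0.361) = [0.176×10.16/(1.26−0.176)](e^(−0.176×0.361) − e^(−1.26×0.361)) + 1.375 e^(−1.26×0.361)
= 1.649 × (0.9384 − 0.6345) + 1.375 × 0.6345 = 1.373 mg/L.
DO = 8.58 − 1.373 = 7.207 mg/L.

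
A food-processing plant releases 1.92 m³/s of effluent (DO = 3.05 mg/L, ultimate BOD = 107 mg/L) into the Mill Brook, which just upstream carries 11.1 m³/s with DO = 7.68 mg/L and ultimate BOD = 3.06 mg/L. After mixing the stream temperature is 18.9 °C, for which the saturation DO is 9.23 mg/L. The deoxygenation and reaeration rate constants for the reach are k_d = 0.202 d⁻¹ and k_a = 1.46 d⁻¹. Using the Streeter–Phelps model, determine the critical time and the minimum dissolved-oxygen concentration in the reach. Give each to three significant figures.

Mixed DO = (11.1×7.68 + 1.92×3.05)/(11.1+1.92) = 91.10/13.02 = 6.997 mg/L.
Mixed L₀ = (11.1×3.06 + 1.92×107)/(13.02) = 239.4/13.02 = 18.39 mg/L.
Initial deficit D₀ = C_s − DO₀ = 9.23 − 6.997 = 2.233 mg/L.
t_c = (1/1.258) ln[(1.46/0.202)(1 − 2.233×1.258/(0.202×18.39))] = 0.7949 × ln(1.762) = 0.4503 d.
D_c = (0.202/1.46) × 18.39 × e^(−0.202×0.4503) = 0.1384 × 18.39 × 0.9131 = 2.323 mg/L.
Minimum DO = 9.23 − 2.323 = 6.907 mg/L.

t_c ≈ 0.450 d; minimum DO ≈ 6.91 mg/L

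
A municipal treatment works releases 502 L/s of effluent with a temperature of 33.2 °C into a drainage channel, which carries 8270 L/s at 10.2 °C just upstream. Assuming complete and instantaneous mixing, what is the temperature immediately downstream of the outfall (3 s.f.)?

11.5 °C

Flow-weighted mixing: C = (Q_r C_r + Q_w C_w)/(Q_r + Q_w)
= (8270×10.2 + 502×33.2)/(8270 + 502) = 101000/8772 = 11.52 °C.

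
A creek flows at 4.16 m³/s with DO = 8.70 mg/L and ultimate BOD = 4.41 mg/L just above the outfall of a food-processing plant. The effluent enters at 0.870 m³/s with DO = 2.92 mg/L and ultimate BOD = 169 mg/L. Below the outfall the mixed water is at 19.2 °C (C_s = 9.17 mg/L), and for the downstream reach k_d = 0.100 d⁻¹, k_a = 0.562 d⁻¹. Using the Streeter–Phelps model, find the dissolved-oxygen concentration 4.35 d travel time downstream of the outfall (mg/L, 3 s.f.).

Mixed DO = (4.16×8.70 + 0.870×2.92)/(4.16+0.870) = 38.73/5.030 = 7.700 mg/L.
Mixed L₀ = (4.16×4.41 + 0.870×169)/(5.030) = 165.4/5.030 = 32.88 mg/L.
Initial deficit D₀ = C_s − DO₀ = 9.17 − 7.700 = 1.470 mg/L.
D(4.35) = [0.100×32.88/(0.562−0.100)](e^(−0.100×4.35) − e^(−0.562×4.35)) + 1.470 e^(−0.562×4.35)
= 7.116 × (0.6473 − 0.08675) + 1.470 × 0.08675 = 4.116 mg/L.
DO = 9.17 − 4.116 = 5.054 mg/L.

DO ≈ 5.05 mg/L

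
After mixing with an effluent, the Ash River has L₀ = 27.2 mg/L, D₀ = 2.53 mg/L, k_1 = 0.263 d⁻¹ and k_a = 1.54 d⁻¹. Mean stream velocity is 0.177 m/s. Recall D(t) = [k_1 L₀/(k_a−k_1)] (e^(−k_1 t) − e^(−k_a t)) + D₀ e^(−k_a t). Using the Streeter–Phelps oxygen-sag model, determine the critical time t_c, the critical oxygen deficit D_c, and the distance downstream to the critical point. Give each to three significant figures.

With k_a/k_1 = 5.856 and 1 − D₀(k_a−k_1)/(k_1 L₀) = 0.5484,
t_c = ln(5.856 × 0.5484) / (1.54 − 0.263) = ln(3.211) / 1.277 = 1.167/1.277 = 0.9135 d.
D_c = (k_1/k_a) L₀ e^(−k_1 t_c) = (0.263/1.54) × 27.2 × e^(−0.263×0.9135) = 0.1708 × 27.2 × 0.7864 = 3.653 mg/L.
x_c = v t_c = 0.177 m/s × 0.9135 d × 86400 s/d = 13970 m ≈ 14.0 km.

t_c ≈ 0.914 d; D_c ≈ 3.65 mg/L; x_c ≈ 14.0 km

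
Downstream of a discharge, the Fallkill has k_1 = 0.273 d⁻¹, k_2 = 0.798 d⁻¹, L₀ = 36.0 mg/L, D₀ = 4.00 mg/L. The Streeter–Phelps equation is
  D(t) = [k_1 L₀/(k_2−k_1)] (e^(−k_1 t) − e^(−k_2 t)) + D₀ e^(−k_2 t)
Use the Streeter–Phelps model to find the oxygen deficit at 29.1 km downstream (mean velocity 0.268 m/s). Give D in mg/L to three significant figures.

Travel time t = x/v = 29.1 km / (0.268 m/s) = 29100 m / 0.268 m/s = 108600 s = 1.257 d.
k_1 L₀/(k_2−k_1) = 0.273×36.0/(0.798−0.273) = 9.828/0.5250 = 18.72 mg/L.
e^(−k_1 t) = e^(−0.273×1.257) = 0.7096; e^(−k_2 t) = e^(−0.798×1.257) = 0.3668.
D = 18.72 × (0.7096 − 0.3668) + 4.00 × 0.3668 = 6.416 + 1.467 = 7.884 mg/L.

D ≈ 7.88 mg/L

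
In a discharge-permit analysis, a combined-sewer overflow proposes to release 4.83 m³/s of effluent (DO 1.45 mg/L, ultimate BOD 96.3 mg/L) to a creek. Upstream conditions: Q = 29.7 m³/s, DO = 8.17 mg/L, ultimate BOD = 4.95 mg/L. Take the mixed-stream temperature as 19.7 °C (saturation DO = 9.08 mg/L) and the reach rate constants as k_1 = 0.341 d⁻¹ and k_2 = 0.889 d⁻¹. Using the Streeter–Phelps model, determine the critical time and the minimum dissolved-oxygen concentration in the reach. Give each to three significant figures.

Mixed DO = (29.7×8.17 + 4.83×1.45)/(29.7+4.83) = 249.7/34.53 = 7.230 mg/L.
Mixed L₀ = (29.7×4.95 + 4.83×96.3)/(34.53) = 612.1/34.53 = 17.73 mg/L.
Initial deficit D₀ = C_s − DO₀ = 9.08 − 7.230 = 1.850 mg/L.
t_c = (1/0.5480) ln[(0.889/0.341)(1 − 1.850×0.5480/(0.341×17.73))] = 1.825 × ln(2.170) = 1.414 d.
D_c = (0.341/0.889) × 17.73 × e^(−0.341×1.414) = 0.3836 × 17.73 × 0.6175 = 4.199 mg/L.
Minimum DO = 9.08 − 4.199 = 4.881 mg/L.

t_c ≈ 1.41 d; minimum DO ≈ 4.88 mg/L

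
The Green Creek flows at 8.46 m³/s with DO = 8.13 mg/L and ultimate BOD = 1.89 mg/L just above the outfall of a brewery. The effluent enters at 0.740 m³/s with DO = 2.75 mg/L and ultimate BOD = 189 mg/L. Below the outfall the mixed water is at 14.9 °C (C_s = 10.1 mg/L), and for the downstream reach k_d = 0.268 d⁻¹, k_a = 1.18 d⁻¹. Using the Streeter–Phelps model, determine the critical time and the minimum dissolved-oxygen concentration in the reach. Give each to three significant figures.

t_c ≈ 0.903 d; minimum DO ≈ 7.08 mg/L

Mixed DO = (8.46×8.13 + 0.740×2.75)/(8.46+0.740) = 70.81/9.200 = 7.697 mg/L.
Mixed L₀ = (8.46×1.89 + 0.740×189)/(9.200) = 155.8/9.200 = 16.94 mg/L.
Initial deficit D₀ = C_s − DO₀ = 10.1 − 7.697 = 2.403 mg/L.
t_c = (1/0.9120) ln[(1.18/0.268)(1 − 2.403×0.9120/(0.268×16.94))] = 1.096 × ln(2.278) = 0.9026 d.
D_c = (0.268/1.18) × 16.94 × e^(−0.268×0.9026) = 0.2271 × 16.94 × 0.7851 = 3.021 mg/L.
Minimum DO = 10.1 − 3.021 = 7.079 mg/L.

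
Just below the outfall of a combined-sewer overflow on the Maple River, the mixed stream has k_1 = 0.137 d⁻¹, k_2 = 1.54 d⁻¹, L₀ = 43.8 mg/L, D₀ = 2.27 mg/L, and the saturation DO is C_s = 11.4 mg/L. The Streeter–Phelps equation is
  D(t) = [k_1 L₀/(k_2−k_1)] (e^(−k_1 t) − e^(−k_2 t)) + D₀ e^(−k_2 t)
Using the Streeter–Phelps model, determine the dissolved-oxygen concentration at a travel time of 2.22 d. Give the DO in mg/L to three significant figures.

DO ≈ 8.31 mg/L

k_1 L₀/(k_2−k_1) = 0.137×43.8/(1.54−0.137) = 6.001/1.403 = 4.277 mg/L.
e^(−k_1 t) = e^(−0.137×2.220) = 0.7378; e^(−k_2 t) = e^(−1.54×2.220) = 0.03275.
D = 4.277 × (0.7378 − 0.03275) + 2.27 × 0.03275 = 3.015 + 0.07435 = 3.090 mg/L.
DO = C_s − D = 11.4 − 3.090 = 8.310 mg/L.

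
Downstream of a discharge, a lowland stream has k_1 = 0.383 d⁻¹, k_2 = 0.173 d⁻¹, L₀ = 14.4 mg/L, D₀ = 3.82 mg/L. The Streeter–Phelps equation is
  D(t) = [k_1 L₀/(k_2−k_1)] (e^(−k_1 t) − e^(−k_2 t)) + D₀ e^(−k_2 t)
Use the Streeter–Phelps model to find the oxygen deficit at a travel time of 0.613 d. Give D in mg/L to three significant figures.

k_1 L₀/(k_2−k_1) = 0.383×14.4/(0.173−0.383) = 5.515/-0.2100 = -26.26 mg/L.
e^(−k_1 t) = e^(−0.383×0.6130) = 0.7907; e^(−k_2 t) = e^(−0.173×0.6130) = 0.8994.
D = -26.26 × (0.7907 − 0.8994) + 3.82 × 0.8994 = 2.853 + 3.436 = 6.289 mg/L.

D ≈ 6.29 mg/L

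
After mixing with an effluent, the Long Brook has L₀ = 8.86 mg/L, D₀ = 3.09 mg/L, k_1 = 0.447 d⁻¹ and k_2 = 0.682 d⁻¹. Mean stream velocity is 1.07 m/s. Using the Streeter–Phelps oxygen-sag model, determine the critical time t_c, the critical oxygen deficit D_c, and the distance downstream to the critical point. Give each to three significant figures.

At the critical point dD/dt = 0, so k_1 L₀ e^(−k_1 t) = k_2 D. Substituting D(t) from the Streeter–Phelps equation and solving for t gives
t_c = ln[(k_2/k_1)(1 − D₀(k_2−k_1)/(k_1 L₀))] / (k_2−k_1).
Here k_2−k_1 = 0.2350 d⁻¹ and 1 − D₀(k_2−k_1)/(k_1 L₀) = 1 − 3.09×0.2350/(0.447×8.86) = 0.8166, so
t_c = ln(1.526 × 0.8166) / 0.2350 = 0.2199 / 0.2350 = 0.9358 d.
D_c = (k_1/k_2) L₀ e^(−k_1 t_c) = (0.447/0.682) × 8.86 × e^(−0.447×0.9358) = 0.6554 × 8.86 × 0.6581 = 3.822 mg/L.
x_c = v t_c = 1.07 m/s × 0.9358 d × 86400 s/d = 86520 m ≈ 86.5 km.

t_c ≈ 0.936 d; D_c ≈ 3.82 mg/L; x_c ≈ 86.5 km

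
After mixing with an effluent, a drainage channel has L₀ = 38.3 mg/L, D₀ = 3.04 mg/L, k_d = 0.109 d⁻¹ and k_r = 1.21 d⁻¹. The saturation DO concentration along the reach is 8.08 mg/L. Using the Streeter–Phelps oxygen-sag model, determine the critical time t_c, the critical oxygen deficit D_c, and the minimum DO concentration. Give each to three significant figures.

t_c = [1/(k_r−k_d)] ln[(k_r/k_d)(1 − D₀(k_r−k_d)/(k_d L₀))]
= [1/(1.21−0.109)] ln[(1.21/0.109)(1 − 3.04×1.101/(0.109×38.3))]
= (1/1.101) ln[11.10 × 0.1983] = 0.9083 × ln(2.201) = 0.9083 × 0.7888 = 0.7165 d.
D_c = (k_d/k_r) L₀ e^(−k_d t_c) = (0.109/1.21) × 38.3 × e^(−0.109×0.7165) = 0.09008 × 38.3 × 0.9249 = 3.191 mg/L.
Minimum DO = C_s − D_c = 8.08 − 3.191 = 4.889 mg/L.

t_c ≈ 0.716 d; D_c ≈ 3.19 mg/L; min DO ≈ 4.89 mg/L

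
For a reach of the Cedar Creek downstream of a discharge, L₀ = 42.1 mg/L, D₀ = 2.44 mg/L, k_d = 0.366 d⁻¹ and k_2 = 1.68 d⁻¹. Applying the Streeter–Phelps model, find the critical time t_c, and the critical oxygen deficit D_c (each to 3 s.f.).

t_c = [1/(k_2−k_d)] ln[(k_2/k_d)(1 − D₀(k_2−k_d)/(k_d L₀))]
= [1/(1.68−0.366)] ln[(1.68/0.366)(1 − 2.44×1.314/(0.366×42.1))]
= (1/1.314) ln[4.590 × 0.7919] = 0.7610 × ln(3.635) = 0.7610 × 1.291 = 0.9822 d.
L(t_c) = L₀ e^(−k_d t_c) = 42.1 × 0.6980 = 29.39 mg/L, and at the critical point k_2 D_c = k_d L, so D_c = (0.366/1.68) × 29.39 = 6.402 mg/L.

t_c ≈ 0.982 d; D_c ≈ 6.40 mg/L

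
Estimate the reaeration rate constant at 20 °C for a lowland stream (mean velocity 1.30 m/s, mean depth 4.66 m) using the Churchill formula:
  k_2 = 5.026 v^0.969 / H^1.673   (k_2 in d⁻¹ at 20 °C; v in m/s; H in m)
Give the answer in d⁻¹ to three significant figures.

k_2 ≈ 0.494 d⁻¹

k_2 = 5.026 × 1.30^0.969 / 4.66^1.673 = 5.026 × 1.289 / 13.13 = 0.4937 d⁻¹.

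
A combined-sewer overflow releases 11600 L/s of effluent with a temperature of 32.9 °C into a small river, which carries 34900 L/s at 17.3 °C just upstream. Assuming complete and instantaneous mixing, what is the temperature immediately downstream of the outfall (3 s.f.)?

21.2 °C

Flow-weighted mixing: C = (Q_r C_r + Q_w C_w)/(Q_r + Q_w)
= (34900×17.3 + 11600×32.9)/(34900 + 11600) = 985400/46500 = 21.19 °C.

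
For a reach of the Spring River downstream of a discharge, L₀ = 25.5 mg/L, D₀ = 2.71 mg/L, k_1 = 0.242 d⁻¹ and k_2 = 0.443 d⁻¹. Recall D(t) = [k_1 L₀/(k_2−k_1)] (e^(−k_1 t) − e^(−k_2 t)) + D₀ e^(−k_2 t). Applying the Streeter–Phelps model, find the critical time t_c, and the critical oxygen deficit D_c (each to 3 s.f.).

t_c = [1/(k_2−k_1)] ln[(k_2/k_1)(1 − D₀(k_2−k_1)/(k_1 L₀))]
= [1/(0.443−0.242)] ln[(0.443/0.242)(1 − 2.71×0.2010/(0.242×25.5))]
= (1/0.2010) ln[1.831 × 0.9117] = 4.975 × ln(1.669) = 4.975 × 0.5122 = 2.548 d.
D_c = (k_1/k_2) L₀ e^(−k_1 t_c) = (0.242/0.443) × 25.5 × e^(−0.242×2.548) = 0.5463 × 25.5 × 0.5397 = 7.518 mg/L.

t_c ≈ 2.55 d; D_c ≈ 7.52 mg/L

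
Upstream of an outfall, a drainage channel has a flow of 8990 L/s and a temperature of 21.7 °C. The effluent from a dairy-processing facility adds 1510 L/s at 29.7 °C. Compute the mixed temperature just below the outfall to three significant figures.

Flow-weighted mixing: C = (Q_r C_r + Q_w C_w)/(Q_r + Q_w)
= (8990×21.7 + 1510×29.7)/(8990 + 1510) = 239900/10500 = 22.85 °C.

22.9 °C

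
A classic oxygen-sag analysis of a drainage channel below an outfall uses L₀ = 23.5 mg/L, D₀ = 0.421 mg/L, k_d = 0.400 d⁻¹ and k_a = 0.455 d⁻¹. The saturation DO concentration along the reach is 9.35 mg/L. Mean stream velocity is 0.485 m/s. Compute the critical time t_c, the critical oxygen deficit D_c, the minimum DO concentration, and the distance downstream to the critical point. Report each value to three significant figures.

t_c ≈ 2.30 d; D_c ≈ 8.24 mg/L; min DO ≈ 1.11 mg/L; x_c ≈ 96.3 km

With k_a/k_d = 1.137 and 1 − D₀(k_a−k_d)/(k_d L₀) = 0.9975,
t_c = ln(1.137 × 0.9975) / (0.455 − 0.400) = ln(1.135) / 0.05500 = 0.1264/0.05500 = 2.298 d.
L(t_c) = L₀ e^(−k_d t_c) = 23.5 × 0.3989 = 9.374 mg/L, and at the critical point k_a D_c = k_d L, so D_c = (0.400/0.455) × 9.374 = 8.241 mg/L.
Minimum DO = C_s − D_c = 9.35 − 8.241 = 1.109 mg/L.
x_c = v t_c = 0.485 m/s × 2.298 d × 86400 s/d = 96280 m ≈ 96.3 km.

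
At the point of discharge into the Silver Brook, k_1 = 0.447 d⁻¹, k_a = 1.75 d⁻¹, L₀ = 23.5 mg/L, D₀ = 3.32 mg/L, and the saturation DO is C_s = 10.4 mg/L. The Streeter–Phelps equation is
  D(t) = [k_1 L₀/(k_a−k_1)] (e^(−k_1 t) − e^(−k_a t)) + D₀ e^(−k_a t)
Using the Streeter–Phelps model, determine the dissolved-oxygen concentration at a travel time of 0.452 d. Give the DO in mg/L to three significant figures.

k_1 L₀/(k_a−k_1) = 0.447×23.5/(1.75−0.447) = 10.50/1.303 = 8.062 mg/L.
e^(−k_1 t) = e^(−0.447×0.4520) = 0.8171; e^(−k_a t) = e^(−1.75×0.4520) = 0.4534.
D = 8.062 × (0.8171 − 0.4534) + 3.32 × 0.4534 = 2.932 + 1.505 = 4.437 mg/L.
DO = C_s − D = 10.4 − 4.437 = 5.963 mg/L.

DO ≈ 5.96 mg/L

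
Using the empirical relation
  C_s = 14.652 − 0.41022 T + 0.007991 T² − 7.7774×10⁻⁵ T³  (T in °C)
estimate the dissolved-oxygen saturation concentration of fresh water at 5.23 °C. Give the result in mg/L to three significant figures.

C_s ≈ 12.7 mg/L

C_s = 14.652 − 0.41022×5.23 + 0.007991×5.23² − 7.7774×10⁻⁵×5.23³ = 12.71 mg/L.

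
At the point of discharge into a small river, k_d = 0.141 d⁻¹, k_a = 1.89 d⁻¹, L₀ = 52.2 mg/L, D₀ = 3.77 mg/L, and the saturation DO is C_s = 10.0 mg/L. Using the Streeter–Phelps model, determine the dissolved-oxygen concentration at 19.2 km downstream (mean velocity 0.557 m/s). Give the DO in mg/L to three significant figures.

Travel time t = x/v = 19.2 km / (0.557 m/s) = 19200 m / 0.557 m/s = 34470 s = 0.3990 d.
k_d L₀/(k_a−k_d) = 0.141×52.2/(1.89−0.141) = 7.360/1.749 = 4.208 mg/L.
e^(−k_d t) = e^(−0.141×0.3990) = 0.9453; e^(−k_a t) = e^(−1.89×0.3990) = 0.4705.
D = 4.208 × (0.9453 − 0.4705) + 3.77 × 0.4705 = 1.998 + 1.774 = 3.772 mg/L.
DO = C_s − D = 10.0 − 3.772 = 6.228 mg/L.

DO ≈ 6.23 mg/L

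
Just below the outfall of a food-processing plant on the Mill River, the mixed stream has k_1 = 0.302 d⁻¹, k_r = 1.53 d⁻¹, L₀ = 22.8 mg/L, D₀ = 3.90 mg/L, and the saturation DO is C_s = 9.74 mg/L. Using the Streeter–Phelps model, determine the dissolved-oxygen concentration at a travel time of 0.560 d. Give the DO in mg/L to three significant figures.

DO ≈ 5.73 mg/L

k_1 L₀/(k_r−k_1) = 0.302×22.8/(1.53−0.302) = 6.886/1.228 = 5.607 mg/L.
e^(−k_1 t) = e^(−0.302×0.5600) = 0.8444; e^(−k_r t) = e^(−1.53×0.5600) = 0.4245.
D = 5.607 × (0.8444 − 0.4245) + 3.90 × 0.4245 = 2.354 + 1.656 = 4.010 mg/L.
DO = C_s − D = 9.74 − 4.010 = 5.730 mg/L.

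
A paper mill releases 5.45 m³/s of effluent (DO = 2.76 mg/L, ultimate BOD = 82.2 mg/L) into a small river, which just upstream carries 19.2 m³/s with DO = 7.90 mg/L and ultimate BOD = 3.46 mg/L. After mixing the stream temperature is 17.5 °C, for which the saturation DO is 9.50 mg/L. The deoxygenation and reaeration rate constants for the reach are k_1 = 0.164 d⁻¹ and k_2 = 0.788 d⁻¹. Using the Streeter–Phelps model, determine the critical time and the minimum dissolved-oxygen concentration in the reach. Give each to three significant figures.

t_c ≈ 1.41 d; minimum DO ≈ 6.05 mg/L

Mixed DO = (19.2×7.90 + 5.45×2.76)/(19.2+5.45) = 166.7/24.65 = 6.764 mg/L.
Mixed L₀ = (19.2×3.46 + 5.45×82.2)/(24.65) = 514.4/24.65 = 20.87 mg/L.
Initial deficit D₀ = C_s − DO₀ = 9.50 − 6.764 = 2.736 mg/L.
t_c = (1/0.6240) ln[(0.788/0.164)(1 − 2.736×0.6240/(0.164×20.87))] = 1.603 × ln(2.408) = 1.408 d.
D_c = (0.164/0.788) × 20.87 × e^(−0.164×1.408) = 0.2081 × 20.87 × 0.7938 = 3.448 mg/L.
Minimum DO = 9.50 − 3.448 = 6.052 mg/L.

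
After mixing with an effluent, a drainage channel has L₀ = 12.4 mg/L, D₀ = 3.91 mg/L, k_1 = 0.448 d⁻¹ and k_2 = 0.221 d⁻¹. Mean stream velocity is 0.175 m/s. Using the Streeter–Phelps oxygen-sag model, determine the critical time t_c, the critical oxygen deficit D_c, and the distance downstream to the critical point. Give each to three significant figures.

With k_2/k_1 = 0.4933 and 1 − D₀(k_2−k_1)/(k_1 L₀) = 1.160,
t_c = ln(0.4933 × 1.160) / (0.221 − 0.448) = ln(0.5721) / -0.2270 = -0.5584/-0.2270 = 2.460 d.
L(t_c) = L₀ e^(−k_1 t_c) = 12.4 × 0.3322 = 4.119 mg/L, and at the critical point k_2 D_c = k_1 L, so D_c = (0.448/0.221) × 4.119 = 8.350 mg/L.
x_c = v t_c = 0.175 m/s × 2.460 d × 86400 s/d = 37190 m ≈ 37.2 km.

t_c ≈ 2.46 d; D_c ≈ 8.35 mg/L; x_c ≈ 37.2 km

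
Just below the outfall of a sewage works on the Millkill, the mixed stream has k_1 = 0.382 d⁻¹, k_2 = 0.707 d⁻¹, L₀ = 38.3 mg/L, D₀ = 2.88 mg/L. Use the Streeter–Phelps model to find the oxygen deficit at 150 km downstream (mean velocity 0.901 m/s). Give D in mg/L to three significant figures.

D ≈ 10.8 mg/L

Travel time t = x/v = 150 km / (0.901 m/s) = 150000 m / 0.901 m/s = 166500 s = 1.927 d.
k_1 L₀/(k_2−k_1) = 0.382×38.3/(0.707−0.382) = 14.63/0.3250 = 45.02 mg/L.
e^(−k_1 t) = e^(−0.382×1.927) = 0.4790; e^(−k_2 t) = e^(−0.707×1.927) = 0.2561.
D = 45.02 × (0.4790 − 0.2561) + 2.88 × 0.2561 = 10.04 + 0.7375 = 10.77 mg/L.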